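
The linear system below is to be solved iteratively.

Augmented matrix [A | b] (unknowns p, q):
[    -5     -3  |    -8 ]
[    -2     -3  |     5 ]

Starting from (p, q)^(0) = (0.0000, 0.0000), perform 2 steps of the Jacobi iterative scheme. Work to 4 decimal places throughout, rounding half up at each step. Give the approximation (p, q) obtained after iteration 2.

Iteration 1:
  p = (-8 - (-3)·0.0000) / (-5) = 1.6000
  q = (5 - (-2)·0.0000) / (-3) = -1.6667
Iteration 2:
  p = (-8 - (-3)·-1.6667) / (-5) = 2.6000
  q = (5 - (-2)·1.6000) / (-3) = -2.7333

(2.6000, -2.7333)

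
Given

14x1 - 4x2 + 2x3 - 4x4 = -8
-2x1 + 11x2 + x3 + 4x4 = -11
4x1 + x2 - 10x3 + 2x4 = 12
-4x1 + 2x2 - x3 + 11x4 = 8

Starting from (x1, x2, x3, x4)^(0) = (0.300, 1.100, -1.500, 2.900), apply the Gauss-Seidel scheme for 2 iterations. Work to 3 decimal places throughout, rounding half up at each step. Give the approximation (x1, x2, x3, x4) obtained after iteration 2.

Iteration 1:
  x1 = (-8 - (-4)·1.100 - (2)·-1.500 - (-4)·2.900) / (14) = 0.786
  x2 = (-11 - (-2)·0.786 - (1)·-1.500 - (4)·2.900) / (11) = -1.775
  x3 = (12 - (4)·0.786 - (1)·-1.775 - (2)·2.900) / (-10) = -0.483
  x4 = (8 - (-4)·0.786 - (2)·-1.775 - (-1)·-0.483) / (11) = 1.292
Iteration 2:
  x1 = (-8 - (-4)·-1.775 - (2)·-0.483 - (-4)·1.292) / (14) = -0.640
  x2 = (-11 - (-2)·-0.640 - (1)·-0.483 - (4)·1.292) / (11) = -1.542
  x3 = (12 - (4)·-0.640 - (1)·-1.542 - (2)·1.292) / (-10) = -1.352
  x4 = (8 - (-4)·-0.640 - (2)·-1.542 - (-1)·-1.352) / (11) = 0.652

(-0.640, -1.542, -1.352, 0.652)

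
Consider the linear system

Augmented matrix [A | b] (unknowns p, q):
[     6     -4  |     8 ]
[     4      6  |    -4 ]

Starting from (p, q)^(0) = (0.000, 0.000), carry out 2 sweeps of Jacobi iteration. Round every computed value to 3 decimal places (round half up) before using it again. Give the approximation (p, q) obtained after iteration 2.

Iteration 1:
  p = (8 - (-4)·0.000) / (6) = 1.333
  q = (-4 - (4)·0.000) / (6) = -0.667
Iteration 2:
  p = (8 - (-4)·-0.667) / (6) = 0.889
  q = (-4 - (4)·1.333) / (6) = -1.555

(0.889, -1.555)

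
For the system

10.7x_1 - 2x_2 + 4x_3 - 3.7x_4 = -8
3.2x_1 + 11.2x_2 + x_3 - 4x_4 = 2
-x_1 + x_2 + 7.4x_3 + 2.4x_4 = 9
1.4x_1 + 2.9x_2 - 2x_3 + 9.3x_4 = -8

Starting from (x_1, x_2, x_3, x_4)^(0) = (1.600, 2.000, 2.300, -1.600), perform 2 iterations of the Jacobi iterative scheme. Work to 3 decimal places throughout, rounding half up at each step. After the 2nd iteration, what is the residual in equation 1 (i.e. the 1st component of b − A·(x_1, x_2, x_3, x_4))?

7.892

Iteration 1:
  x_1 = (-8 - (-2)·2.000 - (4)·2.300 - (-3.7)·-1.600) / (10.7) = -1.787
  x_2 = (2 - (3.2)·1.600 - (1)·2.300 - (-4)·-1.600) / (11.2) = -1.055
  x_3 = (9 - (-1)·1.600 - (1)·2.000 - (2.4)·-1.600) / (7.4) = 1.681
  x_4 = (-8 - (1.4)·1.600 - (2.9)·2.000 - (-2)·2.300) / (9.3) = -1.230
Iteration 2:
  x_1 = (-8 - (-2)·-1.055 - (4)·1.681 - (-3.7)·-1.230) / (10.7) = -1.999
  x_2 = (2 - (3.2)·-1.787 - (1)·1.681 - (-4)·-1.230) / (11.2) = 0.100
  x_3 = (9 - (-1)·-1.787 - (1)·-1.055 - (2.4)·-1.230) / (7.4) = 1.516
  x_4 = (-8 - (1.4)·-1.787 - (2.9)·-1.055 - (-2)·1.681) / (9.3) = 0.099
Residual b − A·x = (7.892, 6.157, -4.555, -3.380)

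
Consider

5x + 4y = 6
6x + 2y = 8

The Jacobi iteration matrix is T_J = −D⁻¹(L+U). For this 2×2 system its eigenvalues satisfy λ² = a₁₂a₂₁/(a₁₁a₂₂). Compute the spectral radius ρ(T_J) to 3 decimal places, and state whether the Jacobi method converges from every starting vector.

1.549

a₁₂a₂₁/(a₁₁a₂₂) = (4)·(6) / ((5)·(2)) = 2.400000
ρ = √|2.400000| = √2.400000 = 1.549
ρ > 1, so Jacobi diverges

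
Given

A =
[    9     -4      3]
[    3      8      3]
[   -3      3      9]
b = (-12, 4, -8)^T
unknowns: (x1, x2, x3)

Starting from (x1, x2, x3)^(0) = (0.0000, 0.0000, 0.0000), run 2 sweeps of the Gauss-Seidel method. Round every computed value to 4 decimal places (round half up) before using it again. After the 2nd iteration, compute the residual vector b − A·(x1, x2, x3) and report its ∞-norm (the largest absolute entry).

Iteration 1:
  x1 = (-12 - (-4)·0.0000 - (3)·0.0000) / (9) = -1.3333
  x2 = (4 - (3)·-1.3333 - (3)·0.0000) / (8) = 1.0000
  x3 = (-8 - (-3)·-1.3333 - (3)·1.0000) / (9) = -1.6667
Iteration 2:
  x1 = (-12 - (-4)·1.0000 - (3)·-1.6667) / (9) = -0.3333
  x2 = (4 - (3)·-0.3333 - (3)·-1.6667) / (8) = 1.2500
  x3 = (-8 - (-3)·-0.3333 - (3)·1.2500) / (9) = -1.4167
Residual b − A·x = (0.2498, -0.7500, 0.0004); ∞-norm = 0.7500

0.7500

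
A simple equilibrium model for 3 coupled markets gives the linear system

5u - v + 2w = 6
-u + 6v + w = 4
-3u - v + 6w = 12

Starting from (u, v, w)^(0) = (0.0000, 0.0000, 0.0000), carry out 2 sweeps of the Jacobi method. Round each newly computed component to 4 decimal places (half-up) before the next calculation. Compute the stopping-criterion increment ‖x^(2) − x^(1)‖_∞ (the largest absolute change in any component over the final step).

Iteration 1:
  u = (6 - (-1)·0.0000 - (2)·0.0000) / (5) = 1.2000
  v = (4 - (-1)·0.0000 - (1)·0.0000) / (6) = 0.6667
  w = (12 - (-3)·0.0000 - (-1)·0.0000) / (6) = 2.0000
Iteration 2:
  u = (6 - (-1)·0.6667 - (2)·2.0000) / (5) = 0.5333
  v = (4 - (-1)·1.2000 - (1)·2.0000) / (6) = 0.5333
  w = (12 - (-3)·1.2000 - (-1)·0.6667) / (6) = 2.7111
Change: (-0.6667, -0.1334, 0.7111) → max |·| = 0.7111

0.7111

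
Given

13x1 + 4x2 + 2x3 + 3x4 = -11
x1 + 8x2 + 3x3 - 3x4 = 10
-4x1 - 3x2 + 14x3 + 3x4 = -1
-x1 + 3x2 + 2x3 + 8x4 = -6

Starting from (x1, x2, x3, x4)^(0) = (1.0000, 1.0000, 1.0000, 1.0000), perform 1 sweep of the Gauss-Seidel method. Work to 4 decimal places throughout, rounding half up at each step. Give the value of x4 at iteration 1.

Iteration 1:
  x1 = (-11 - (4)·1.0000 - (2)·1.0000 - (3)·1.0000) / (13) = -1.5385
  x2 = (10 - (1)·-1.5385 - (3)·1.0000 - (-3)·1.0000) / (8) = 1.4423
  x3 = (-1 - (-4)·-1.5385 - (-3)·1.4423 - (3)·1.0000) / (14) = -0.4162
  x4 = (-6 - (-1)·-1.5385 - (3)·1.4423 - (2)·-0.4162) / (8) = -1.3791

-1.3791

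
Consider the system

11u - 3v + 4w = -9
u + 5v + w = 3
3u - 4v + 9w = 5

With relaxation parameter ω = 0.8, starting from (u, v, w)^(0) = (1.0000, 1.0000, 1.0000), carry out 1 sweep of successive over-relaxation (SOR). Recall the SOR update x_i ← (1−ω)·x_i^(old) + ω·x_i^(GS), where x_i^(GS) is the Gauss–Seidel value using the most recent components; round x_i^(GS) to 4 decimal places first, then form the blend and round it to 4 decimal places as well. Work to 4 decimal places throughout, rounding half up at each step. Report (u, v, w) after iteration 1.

(-0.5273, 0.6044, 0.9999)

Iteration 1:
  u: GS value = (-9 - (-3)·1.0000 - (4)·1.0000) / (11) = -0.9091;  u ← (1−ω)·1.0000 + ω·-0.9091 = -0.5273
  v: GS value = (3 - (1)·-0.5273 - (1)·1.0000) / (5) = 0.5055;  v ← (1−ω)·1.0000 + ω·0.5055 = 0.6044
  w: GS value = (5 - (3)·-0.5273 - (-4)·0.6044) / (9) = 0.9999;  w ← (1−ω)·1.0000 + ω·0.9999 = 0.9999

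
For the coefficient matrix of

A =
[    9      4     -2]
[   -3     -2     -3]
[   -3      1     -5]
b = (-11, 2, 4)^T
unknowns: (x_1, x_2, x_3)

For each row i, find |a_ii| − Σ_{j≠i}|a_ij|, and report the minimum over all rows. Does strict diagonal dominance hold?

row 1: |9| − (4+2) = 3
row 2: |-2| − (3+3) = -4
row 3: |-5| − (3+1) = 1
minimum over rows = -4 → not strictly diagonally dominant

-4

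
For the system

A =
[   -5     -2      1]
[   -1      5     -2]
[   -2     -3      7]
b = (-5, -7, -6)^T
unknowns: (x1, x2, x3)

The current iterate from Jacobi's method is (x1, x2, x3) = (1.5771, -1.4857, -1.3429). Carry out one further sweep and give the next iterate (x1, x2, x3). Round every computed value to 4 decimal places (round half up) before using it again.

(1.3257, -1.6217, -1.0433)

One sweep:
  x1 = (-5 - (-2)·-1.4857 - (1)·-1.3429) / (-5) = 1.3257
  x2 = (-7 - (-1)·1.5771 - (-2)·-1.3429) / (5) = -1.6217
  x3 = (-6 - (-2)·1.5771 - (-3)·-1.4857) / (7) = -1.0433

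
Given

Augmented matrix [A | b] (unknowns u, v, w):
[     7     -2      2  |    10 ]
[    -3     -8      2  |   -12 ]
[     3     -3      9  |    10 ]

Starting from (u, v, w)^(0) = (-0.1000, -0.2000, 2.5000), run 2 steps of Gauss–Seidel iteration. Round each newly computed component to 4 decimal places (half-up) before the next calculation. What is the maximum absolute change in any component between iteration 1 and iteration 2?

0.8744

Iteration 1:
  u = (10 - (-2)·-0.2000 - (2)·2.5000) / (7) = 0.6571
  v = (-12 - (-3)·0.6571 - (2)·2.5000) / (-8) = 1.8786
  w = (10 - (3)·0.6571 - (-3)·1.8786) / (9) = 1.5183
Iteration 2:
  u = (10 - (-2)·1.8786 - (2)·1.5183) / (7) = 1.5315
  v = (-12 - (-3)·1.5315 - (2)·1.5183) / (-8) = 1.3053
  w = (10 - (3)·1.5315 - (-3)·1.3053) / (9) = 1.0357
Change: (0.8744, -0.5733, -0.4826) → max |·| = 0.8744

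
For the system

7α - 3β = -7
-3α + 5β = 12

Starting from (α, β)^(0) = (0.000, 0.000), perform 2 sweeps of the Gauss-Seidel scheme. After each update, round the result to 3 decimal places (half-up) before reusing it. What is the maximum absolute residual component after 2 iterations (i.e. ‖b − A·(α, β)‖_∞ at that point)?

1.392

Iteration 1:
  α = (-7 - (-3)·0.000) / (7) = -1.000
  β = (12 - (-3)·-1.000) / (5) = 1.800
Iteration 2:
  α = (-7 - (-3)·1.800) / (7) = -0.229
  β = (12 - (-3)·-0.229) / (5) = 2.263
Residual b − A·x = (1.392, -0.002); ∞-norm = 1.392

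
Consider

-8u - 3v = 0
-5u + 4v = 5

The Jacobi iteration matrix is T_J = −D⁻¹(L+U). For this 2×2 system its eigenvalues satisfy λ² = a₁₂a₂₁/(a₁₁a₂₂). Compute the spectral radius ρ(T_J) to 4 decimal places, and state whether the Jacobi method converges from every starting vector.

0.6847

a₁₂a₂₁/(a₁₁a₂₂) = (-3)·(-5) / ((-8)·(4)) = -0.468750
ρ = √|-0.468750| = √0.468750 = 0.6847
ρ < 1, so Jacobi converges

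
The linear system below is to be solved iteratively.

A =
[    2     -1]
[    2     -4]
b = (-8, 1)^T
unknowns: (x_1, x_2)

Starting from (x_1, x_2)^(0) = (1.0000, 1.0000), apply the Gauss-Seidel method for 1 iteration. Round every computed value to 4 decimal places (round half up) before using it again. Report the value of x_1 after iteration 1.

Iteration 1:
  x_1 = (-8 - (-1)·1.0000) / (2) = -3.5000
  x_2 = (1 - (2)·-3.5000) / (-4) = -2.0000

-3.5000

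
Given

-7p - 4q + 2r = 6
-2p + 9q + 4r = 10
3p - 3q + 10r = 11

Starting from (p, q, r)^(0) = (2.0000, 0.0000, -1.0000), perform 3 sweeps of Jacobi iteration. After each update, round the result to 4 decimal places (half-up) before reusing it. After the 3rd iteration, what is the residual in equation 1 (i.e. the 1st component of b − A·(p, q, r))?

-2.9873

Iteration 1:
  p = (6 - (-4)·0.0000 - (2)·-1.0000) / (-7) = -1.1429
  q = (10 - (-2)·2.0000 - (4)·-1.0000) / (9) = 2.0000
  r = (11 - (3)·2.0000 - (-3)·0.0000) / (10) = 0.5000
Iteration 2:
  p = (6 - (-4)·2.0000 - (2)·0.5000) / (-7) = -1.8571
  q = (10 - (-2)·-1.1429 - (4)·0.5000) / (9) = 0.6349
  r = (11 - (3)·-1.1429 - (-3)·2.0000) / (10) = 2.0429
Iteration 3:
  p = (6 - (-4)·0.6349 - (2)·2.0429) / (-7) = -0.6363
  q = (10 - (-2)·-1.8571 - (4)·2.0429) / (9) = -0.2095
  r = (11 - (3)·-1.8571 - (-3)·0.6349) / (10) = 1.8476
Residual b − A·x = (-2.9873, 3.2225, -6.1956)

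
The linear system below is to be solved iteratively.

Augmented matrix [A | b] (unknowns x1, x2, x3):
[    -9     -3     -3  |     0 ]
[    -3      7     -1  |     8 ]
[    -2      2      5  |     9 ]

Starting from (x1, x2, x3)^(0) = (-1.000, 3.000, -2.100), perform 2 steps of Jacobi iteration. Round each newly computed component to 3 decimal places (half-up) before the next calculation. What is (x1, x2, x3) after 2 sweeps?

Iteration 1:
  x1 = (0 - (-3)·3.000 - (-3)·-2.100) / (-9) = -0.300
  x2 = (8 - (-3)·-1.000 - (-1)·-2.100) / (7) = 0.414
  x3 = (9 - (-2)·-1.000 - (2)·3.000) / (5) = 0.200
Iteration 2:
  x1 = (0 - (-3)·0.414 - (-3)·0.200) / (-9) = -0.205
  x2 = (8 - (-3)·-0.300 - (-1)·0.200) / (7) = 1.043
  x3 = (9 - (-2)·-0.300 - (2)·0.414) / (5) = 1.514

(-0.205, 1.043, 1.514)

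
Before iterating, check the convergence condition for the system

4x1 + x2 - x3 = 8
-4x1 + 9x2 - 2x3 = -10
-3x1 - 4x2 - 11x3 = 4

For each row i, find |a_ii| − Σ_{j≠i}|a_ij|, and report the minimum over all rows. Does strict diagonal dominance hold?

2

row 1: |4| − (1+1) = 2
row 2: |9| − (4+2) = 3
row 3: |-11| − (3+4) = 4
minimum over rows = 2 → strictly diagonally dominant (convergence guaranteed)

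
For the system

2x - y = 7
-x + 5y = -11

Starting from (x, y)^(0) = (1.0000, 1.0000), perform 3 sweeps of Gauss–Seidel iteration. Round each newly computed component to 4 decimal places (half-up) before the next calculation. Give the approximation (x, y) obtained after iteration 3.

(2.6800, -1.6640)

Iteration 1:
  x = (7 - (-1)·1.0000) / (2) = 4.0000
  y = (-11 - (-1)·4.0000) / (5) = -1.4000
Iteration 2:
  x = (7 - (-1)·-1.4000) / (2) = 2.8000
  y = (-11 - (-1)·2.8000) / (5) = -1.6400
Iteration 3:
  x = (7 - (-1)·-1.6400) / (2) = 2.6800
  y = (-11 - (-1)·2.6800) / (5) = -1.6640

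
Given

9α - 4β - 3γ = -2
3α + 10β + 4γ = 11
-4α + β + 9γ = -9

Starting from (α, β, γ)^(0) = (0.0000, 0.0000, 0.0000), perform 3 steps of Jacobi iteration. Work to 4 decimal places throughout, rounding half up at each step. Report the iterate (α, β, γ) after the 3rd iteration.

(0.0671, 1.6084, -1.2037)

Iteration 1:
  α = (-2 - (-4)·0.0000 - (-3)·0.0000) / (9) = -0.2222
  β = (11 - (3)·0.0000 - (4)·0.0000) / (10) = 1.1000
  γ = (-9 - (-4)·0.0000 - (1)·0.0000) / (9) = -1.0000
Iteration 2:
  α = (-2 - (-4)·1.1000 - (-3)·-1.0000) / (9) = -0.0667
  β = (11 - (3)·-0.2222 - (4)·-1.0000) / (10) = 1.5667
  γ = (-9 - (-4)·-0.2222 - (1)·1.1000) / (9) = -1.2210
Iteration 3:
  α = (-2 - (-4)·1.5667 - (-3)·-1.2210) / (9) = 0.0671
  β = (11 - (3)·-0.0667 - (4)·-1.2210) / (10) = 1.6084
  γ = (-9 - (-4)·-0.0667 - (1)·1.5667) / (9) = -1.2037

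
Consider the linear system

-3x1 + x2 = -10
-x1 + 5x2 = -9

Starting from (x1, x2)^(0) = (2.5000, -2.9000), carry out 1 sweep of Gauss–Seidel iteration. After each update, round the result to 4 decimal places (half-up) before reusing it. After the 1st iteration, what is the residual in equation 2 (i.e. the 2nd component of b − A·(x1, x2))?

Iteration 1:
  x1 = (-10 - (1)·-2.9000) / (-3) = 2.3667
  x2 = (-9 - (-1)·2.3667) / (5) = -1.3267
Residual b − A·x = (-1.5732, 0.0002)

0.0002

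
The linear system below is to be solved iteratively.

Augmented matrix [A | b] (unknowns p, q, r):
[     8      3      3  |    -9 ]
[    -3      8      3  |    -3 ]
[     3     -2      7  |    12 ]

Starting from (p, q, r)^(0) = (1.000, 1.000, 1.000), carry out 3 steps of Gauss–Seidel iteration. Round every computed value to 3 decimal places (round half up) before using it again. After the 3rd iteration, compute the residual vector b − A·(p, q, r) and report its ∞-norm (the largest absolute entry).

Iteration 1:
  p = (-9 - (3)·1.000 - (3)·1.000) / (8) = -1.875
  q = (-3 - (-3)·-1.875 - (3)·1.000) / (8) = -1.453
  r = (12 - (3)·-1.875 - (-2)·-1.453) / (7) = 2.103
Iteration 2:
  p = (-9 - (3)·-1.453 - (3)·2.103) / (8) = -1.369
  q = (-3 - (-3)·-1.369 - (3)·2.103) / (8) = -1.677
  r = (12 - (3)·-1.369 - (-2)·-1.677) / (7) = 1.822
Iteration 3:
  p = (-9 - (3)·-1.677 - (3)·1.822) / (8) = -1.179
  q = (-3 - (-3)·-1.179 - (3)·1.822) / (8) = -1.500
  r = (12 - (3)·-1.179 - (-2)·-1.500) / (7) = 1.791
Residual b − A·x = (-0.441, 0.090, 0.000); ∞-norm = 0.441

0.441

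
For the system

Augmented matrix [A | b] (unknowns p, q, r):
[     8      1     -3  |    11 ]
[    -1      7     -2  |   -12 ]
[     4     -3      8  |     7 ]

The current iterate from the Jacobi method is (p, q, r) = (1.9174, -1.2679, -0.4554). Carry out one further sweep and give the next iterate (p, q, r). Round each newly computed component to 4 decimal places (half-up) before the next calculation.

One sweep:
  p = (11 - (1)·-1.2679 - (-3)·-0.4554) / (8) = 1.3627
  q = (-12 - (-1)·1.9174 - (-2)·-0.4554) / (7) = -1.5705
  r = (7 - (4)·1.9174 - (-3)·-1.2679) / (8) = -0.5592

(1.3627, -1.5705, -0.5592)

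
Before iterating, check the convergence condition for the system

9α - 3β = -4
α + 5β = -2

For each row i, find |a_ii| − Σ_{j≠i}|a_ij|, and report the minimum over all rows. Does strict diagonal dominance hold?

4

row 1: |9| − (3) = 6
row 2: |5| − (1) = 4
minimum over rows = 4 → strictly diagonally dominant (convergence guaranteed)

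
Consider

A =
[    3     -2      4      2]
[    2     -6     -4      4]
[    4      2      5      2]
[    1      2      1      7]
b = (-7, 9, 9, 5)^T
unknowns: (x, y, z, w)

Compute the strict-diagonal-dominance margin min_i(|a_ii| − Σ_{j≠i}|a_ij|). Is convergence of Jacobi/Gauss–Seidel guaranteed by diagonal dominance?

row 1: |3| − (2+4+2) = -5
row 2: |-6| − (2+4+4) = -4
row 3: |5| − (4+2+2) = -3
row 4: |7| − (1+2+1) = 3
minimum over rows = -5 → not strictly diagonally dominant

-5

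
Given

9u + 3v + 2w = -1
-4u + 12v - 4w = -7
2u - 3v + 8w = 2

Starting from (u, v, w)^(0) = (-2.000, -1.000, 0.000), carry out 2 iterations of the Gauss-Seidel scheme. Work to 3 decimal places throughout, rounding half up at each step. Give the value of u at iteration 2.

0.058

Iteration 1:
  u = (-1 - (3)·-1.000 - (2)·0.000) / (9) = 0.222
  v = (-7 - (-4)·0.222 - (-4)·0.000) / (12) = -0.509
  w = (2 - (2)·0.222 - (-3)·-0.509) / (8) = 0.004
Iteration 2:
  u = (-1 - (3)·-0.509 - (2)·0.004) / (9) = 0.058
  v = (-7 - (-4)·0.058 - (-4)·0.004) / (12) = -0.563
  w = (2 - (2)·0.058 - (-3)·-0.563) / (8) = 0.024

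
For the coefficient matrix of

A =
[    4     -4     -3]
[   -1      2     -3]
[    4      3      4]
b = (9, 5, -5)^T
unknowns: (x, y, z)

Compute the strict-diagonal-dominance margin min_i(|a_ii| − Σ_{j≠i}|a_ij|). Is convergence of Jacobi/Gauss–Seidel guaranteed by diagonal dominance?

row 1: |4| − (4+3) = -3
row 2: |2| − (1+3) = -2
row 3: |4| − (4+3) = -3
minimum over rows = -3 → not strictly diagonally dominant

-3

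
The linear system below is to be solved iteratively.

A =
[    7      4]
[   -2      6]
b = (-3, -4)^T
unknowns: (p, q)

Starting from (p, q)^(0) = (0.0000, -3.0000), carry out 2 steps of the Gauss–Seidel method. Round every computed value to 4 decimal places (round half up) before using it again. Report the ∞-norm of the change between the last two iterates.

1.5782

Iteration 1:
  p = (-3 - (4)·-3.0000) / (7) = 1.2857
  q = (-4 - (-2)·1.2857) / (6) = -0.2381
Iteration 2:
  p = (-3 - (4)·-0.2381) / (7) = -0.2925
  q = (-4 - (-2)·-0.2925) / (6) = -0.7642
Change: (-1.5782, -0.5261) → max |·| = 1.5782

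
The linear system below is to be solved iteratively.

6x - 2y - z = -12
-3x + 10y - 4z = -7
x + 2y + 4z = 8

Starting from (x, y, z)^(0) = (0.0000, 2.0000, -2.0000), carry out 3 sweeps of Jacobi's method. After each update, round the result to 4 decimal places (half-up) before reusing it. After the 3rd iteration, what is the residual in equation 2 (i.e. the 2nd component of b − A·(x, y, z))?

Iteration 1:
  x = (-12 - (-2)·2.0000 - (-1)·-2.0000) / (6) = -1.6667
  y = (-7 - (-3)·0.0000 - (-4)·-2.0000) / (10) = -1.5000
  z = (8 - (1)·0.0000 - (2)·2.0000) / (4) = 1.0000
Iteration 2:
  x = (-12 - (-2)·-1.5000 - (-1)·1.0000) / (6) = -2.3333
  y = (-7 - (-3)·-1.6667 - (-4)·1.0000) / (10) = -0.8000
  z = (8 - (1)·-1.6667 - (2)·-1.5000) / (4) = 3.1667
Iteration 3:
  x = (-12 - (-2)·-0.8000 - (-1)·3.1667) / (6) = -1.7389
  y = (-7 - (-3)·-2.3333 - (-4)·3.1667) / (10) = -0.1333
  z = (8 - (1)·-2.3333 - (2)·-0.8000) / (4) = 2.9833
Residual b − A·x = (1.1501, 1.0495, -1.9277)

1.0495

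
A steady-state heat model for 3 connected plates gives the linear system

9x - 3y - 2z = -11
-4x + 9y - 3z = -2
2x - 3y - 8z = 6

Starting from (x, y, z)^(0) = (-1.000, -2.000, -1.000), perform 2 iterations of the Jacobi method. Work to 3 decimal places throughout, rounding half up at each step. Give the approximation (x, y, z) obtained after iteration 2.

Iteration 1:
  x = (-11 - (-3)·-2.000 - (-2)·-1.000) / (9) = -2.111
  y = (-2 - (-4)·-1.000 - (-3)·-1.000) / (9) = -1.000
  z = (6 - (2)·-1.000 - (-3)·-2.000) / (-8) = -0.250
Iteration 2:
  x = (-11 - (-3)·-1.000 - (-2)·-0.250) / (9) = -1.611
  y = (-2 - (-4)·-2.111 - (-3)·-0.250) / (9) = -1.244
  z = (6 - (2)·-2.111 - (-3)·-1.000) / (-8) = -0.903

(-1.611, -1.244, -0.903)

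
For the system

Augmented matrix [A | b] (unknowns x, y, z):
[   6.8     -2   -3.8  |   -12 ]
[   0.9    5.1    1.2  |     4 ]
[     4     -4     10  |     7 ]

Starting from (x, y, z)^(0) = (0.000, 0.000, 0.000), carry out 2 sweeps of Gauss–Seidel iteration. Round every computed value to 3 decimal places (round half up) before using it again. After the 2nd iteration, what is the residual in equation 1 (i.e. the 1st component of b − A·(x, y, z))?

-4.423

Iteration 1:
  x = (-12 - (-2)·0.000 - (-3.8)·0.000) / (6.8) = -1.765
  y = (4 - (0.9)·-1.765 - (1.2)·0.000) / (5.1) = 1.096
  z = (7 - (4)·-1.765 - (-4)·1.096) / (10) = 1.844
Iteration 2:
  x = (-12 - (-2)·1.096 - (-3.8)·1.844) / (6.8) = -0.412
  y = (4 - (0.9)·-0.412 - (1.2)·1.844) / (5.1) = 0.423
  z = (7 - (4)·-0.412 - (-4)·0.423) / (10) = 1.034
Residual b − A·x = (-4.423, 0.973, 0.000)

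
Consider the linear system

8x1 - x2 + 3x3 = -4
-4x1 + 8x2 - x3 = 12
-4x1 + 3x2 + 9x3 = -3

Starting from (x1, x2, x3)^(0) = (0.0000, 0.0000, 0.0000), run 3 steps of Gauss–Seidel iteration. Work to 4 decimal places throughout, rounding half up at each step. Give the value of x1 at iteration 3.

-0.0312

Iteration 1:
  x1 = (-4 - (-1)·0.0000 - (3)·0.0000) / (8) = -0.5000
  x2 = (12 - (-4)·-0.5000 - (-1)·0.0000) / (8) = 1.2500
  x3 = (-3 - (-4)·-0.5000 - (3)·1.2500) / (9) = -0.9722
Iteration 2:
  x1 = (-4 - (-1)·1.2500 - (3)·-0.9722) / (8) = 0.0208
  x2 = (12 - (-4)·0.0208 - (-1)·-0.9722) / (8) = 1.3889
  x3 = (-3 - (-4)·0.0208 - (3)·1.3889) / (9) = -0.7871
Iteration 3:
  x1 = (-4 - (-1)·1.3889 - (3)·-0.7871) / (8) = -0.0312
  x2 = (12 - (-4)·-0.0312 - (-1)·-0.7871) / (8) = 1.3860
  x3 = (-3 - (-4)·-0.0312 - (3)·1.3860) / (9) = -0.8092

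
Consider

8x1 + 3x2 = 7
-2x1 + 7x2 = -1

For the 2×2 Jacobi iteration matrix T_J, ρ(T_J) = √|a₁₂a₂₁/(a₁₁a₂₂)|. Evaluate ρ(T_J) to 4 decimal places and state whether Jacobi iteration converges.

a₁₂a₂₁/(a₁₁a₂₂) = (3)·(-2) / ((8)·(7)) = -0.107143
ρ = √|-0.107143| = √0.107143 = 0.3273
ρ < 1, so Jacobi converges

0.3273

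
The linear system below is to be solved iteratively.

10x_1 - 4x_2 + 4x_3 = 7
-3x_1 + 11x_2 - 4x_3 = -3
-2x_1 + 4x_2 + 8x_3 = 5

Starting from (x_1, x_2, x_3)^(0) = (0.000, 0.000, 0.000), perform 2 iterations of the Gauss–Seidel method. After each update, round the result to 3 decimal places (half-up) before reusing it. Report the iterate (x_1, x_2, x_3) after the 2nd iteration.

Iteration 1:
  x_1 = (7 - (-4)·0.000 - (4)·0.000) / (10) = 0.700
  x_2 = (-3 - (-3)·0.700 - (-4)·0.000) / (11) = -0.082
  x_3 = (5 - (-2)·0.700 - (4)·-0.082) / (8) = 0.841
Iteration 2:
  x_1 = (7 - (-4)·-0.082 - (4)·0.841) / (10) = 0.331
  x_2 = (-3 - (-3)·0.331 - (-4)·0.841) / (11) = 0.123
  x_3 = (5 - (-2)·0.331 - (4)·0.123) / (8) = 0.646

(0.331, 0.123, 0.646)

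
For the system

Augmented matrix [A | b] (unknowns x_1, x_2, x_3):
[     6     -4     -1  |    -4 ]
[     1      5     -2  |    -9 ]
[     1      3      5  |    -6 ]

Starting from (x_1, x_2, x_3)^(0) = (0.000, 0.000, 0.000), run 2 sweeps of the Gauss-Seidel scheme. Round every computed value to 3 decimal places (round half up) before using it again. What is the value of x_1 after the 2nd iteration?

-1.789

Iteration 1:
  x_1 = (-4 - (-4)·0.000 - (-1)·0.000) / (6) = -0.667
  x_2 = (-9 - (1)·-0.667 - (-2)·0.000) / (5) = -1.667
  x_3 = (-6 - (1)·-0.667 - (3)·-1.667) / (5) = -0.066
Iteration 2:
  x_1 = (-4 - (-4)·-1.667 - (-1)·-0.066) / (6) = -1.789
  x_2 = (-9 - (1)·-1.789 - (-2)·-0.066) / (5) = -1.469
  x_3 = (-6 - (1)·-1.789 - (3)·-1.469) / (5) = 0.039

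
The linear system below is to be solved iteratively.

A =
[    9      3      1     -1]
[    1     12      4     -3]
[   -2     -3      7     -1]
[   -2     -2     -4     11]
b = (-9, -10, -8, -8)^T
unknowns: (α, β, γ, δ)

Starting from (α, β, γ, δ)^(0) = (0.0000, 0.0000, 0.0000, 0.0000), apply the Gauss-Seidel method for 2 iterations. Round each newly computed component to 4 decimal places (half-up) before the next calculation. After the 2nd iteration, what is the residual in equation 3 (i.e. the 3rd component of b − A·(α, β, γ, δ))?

0.0342

Iteration 1:
  α = (-9 - (3)·0.0000 - (1)·0.0000 - (-1)·0.0000) / (9) = -1.0000
  β = (-10 - (1)·-1.0000 - (4)·0.0000 - (-3)·0.0000) / (12) = -0.7500
  γ = (-8 - (-2)·-1.0000 - (-3)·-0.7500 - (-1)·0.0000) / (7) = -1.7500
  δ = (-8 - (-2)·-1.0000 - (-2)·-0.7500 - (-4)·-1.7500) / (11) = -1.6818
Iteration 2:
  α = (-9 - (3)·-0.7500 - (1)·-1.7500 - (-1)·-1.6818) / (9) = -0.7424
  β = (-10 - (1)·-0.7424 - (4)·-1.7500 - (-3)·-1.6818) / (12) = -0.6086
  γ = (-8 - (-2)·-0.7424 - (-3)·-0.6086 - (-1)·-1.6818) / (7) = -1.8561
  δ = (-8 - (-2)·-0.7424 - (-2)·-0.6086 - (-4)·-1.8561) / (11) = -1.6479
Residual b − A·x = (-0.2844, 0.5263, 0.0342, 0.0005)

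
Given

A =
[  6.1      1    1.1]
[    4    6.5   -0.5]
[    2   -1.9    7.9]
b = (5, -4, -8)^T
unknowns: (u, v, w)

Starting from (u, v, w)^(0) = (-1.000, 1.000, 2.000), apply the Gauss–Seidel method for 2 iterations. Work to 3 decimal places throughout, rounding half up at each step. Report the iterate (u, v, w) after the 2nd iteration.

(1.149, -1.418, -1.645)

Iteration 1:
  u = (5 - (1)·1.000 - (1.1)·2.000) / (6.1) = 0.295
  v = (-4 - (4)·0.295 - (-0.5)·2.000) / (6.5) = -0.643
  w = (-8 - (2)·0.295 - (-1.9)·-0.643) / (7.9) = -1.242
Iteration 2:
  u = (5 - (1)·-0.643 - (1.1)·-1.242) / (6.1) = 1.149
  v = (-4 - (4)·1.149 - (-0.5)·-1.242) / (6.5) = -1.418
  w = (-8 - (2)·1.149 - (-1.9)·-1.418) / (7.9) = -1.645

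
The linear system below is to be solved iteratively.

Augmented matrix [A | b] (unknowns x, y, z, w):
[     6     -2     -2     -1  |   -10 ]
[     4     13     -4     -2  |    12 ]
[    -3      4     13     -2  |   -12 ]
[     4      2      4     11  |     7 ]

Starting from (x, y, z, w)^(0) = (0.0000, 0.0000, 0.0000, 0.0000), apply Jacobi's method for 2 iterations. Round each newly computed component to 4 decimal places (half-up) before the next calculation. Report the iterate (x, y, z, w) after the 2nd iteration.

Iteration 1:
  x = (-10 - (-2)·0.0000 - (-2)·0.0000 - (-1)·0.0000) / (6) = -1.6667
  y = (12 - (4)·0.0000 - (-4)·0.0000 - (-2)·0.0000) / (13) = 0.9231
  z = (-12 - (-3)·0.0000 - (4)·0.0000 - (-2)·0.0000) / (13) = -0.9231
  w = (7 - (4)·0.0000 - (2)·0.0000 - (4)·0.0000) / (11) = 0.6364
Iteration 2:
  x = (-10 - (-2)·0.9231 - (-2)·-0.9231 - (-1)·0.6364) / (6) = -1.5606
  y = (12 - (4)·-1.6667 - (-4)·-0.9231 - (-2)·0.6364) / (13) = 1.2498
  z = (-12 - (-3)·-1.6667 - (4)·0.9231 - (-2)·0.6364) / (13) = -1.4938
  w = (7 - (4)·-1.6667 - (2)·0.9231 - (4)·-0.9231) / (11) = 1.4103

(-1.5606, 1.2498, -1.4938, 1.4103)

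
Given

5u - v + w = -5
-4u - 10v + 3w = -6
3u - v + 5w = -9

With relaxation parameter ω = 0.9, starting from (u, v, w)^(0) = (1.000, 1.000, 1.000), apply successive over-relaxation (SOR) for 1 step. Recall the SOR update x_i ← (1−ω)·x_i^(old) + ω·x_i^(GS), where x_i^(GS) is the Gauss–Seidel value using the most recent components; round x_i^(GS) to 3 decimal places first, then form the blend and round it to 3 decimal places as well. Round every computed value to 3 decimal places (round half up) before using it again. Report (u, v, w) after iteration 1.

(-0.800, 1.198, -0.872)

Iteration 1:
  u: GS value = (-5 - (-1)·1.000 - (1)·1.000) / (5) = -1.000;  u ← (1−ω)·1.000 + ω·-1.000 = -0.800
  v: GS value = (-6 - (-4)·-0.800 - (3)·1.000) / (-10) = 1.220;  v ← (1−ω)·1.000 + ω·1.220 = 1.198
  w: GS value = (-9 - (3)·-0.800 - (-1)·1.198) / (5) = -1.080;  w ← (1−ω)·1.000 + ω·-1.080 = -0.872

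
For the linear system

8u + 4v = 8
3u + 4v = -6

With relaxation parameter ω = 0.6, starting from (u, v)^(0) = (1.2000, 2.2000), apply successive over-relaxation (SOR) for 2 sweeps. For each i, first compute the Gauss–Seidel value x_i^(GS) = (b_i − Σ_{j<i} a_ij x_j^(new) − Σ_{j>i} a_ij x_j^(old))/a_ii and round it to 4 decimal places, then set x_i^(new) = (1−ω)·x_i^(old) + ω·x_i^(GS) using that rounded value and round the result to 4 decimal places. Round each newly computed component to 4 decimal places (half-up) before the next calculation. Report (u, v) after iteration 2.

Iteration 1:
  u: GS value = (8 - (4)·2.2000) / (8) = -0.1000;  u ← (1−ω)·1.2000 + ω·-0.1000 = 0.4200
  v: GS value = (-6 - (3)·0.4200) / (4) = -1.8150;  v ← (1−ω)·2.2000 + ω·-1.8150 = -0.2090
Iteration 2:
  u: GS value = (8 - (4)·-0.2090) / (8) = 1.1045;  u ← (1−ω)·0.4200 + ω·1.1045 = 0.8307
  v: GS value = (-6 - (3)·0.8307) / (4) = -2.1230;  v ← (1−ω)·-0.2090 + ω·-2.1230 = -1.3574

(0.8307, -1.3574)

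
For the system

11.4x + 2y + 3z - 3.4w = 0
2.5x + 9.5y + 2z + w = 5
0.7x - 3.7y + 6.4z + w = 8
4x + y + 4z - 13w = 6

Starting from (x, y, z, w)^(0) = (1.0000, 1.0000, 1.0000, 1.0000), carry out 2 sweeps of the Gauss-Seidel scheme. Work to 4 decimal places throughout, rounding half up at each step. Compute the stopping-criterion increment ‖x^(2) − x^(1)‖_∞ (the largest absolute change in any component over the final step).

Iteration 1:
  x = (0 - (2)·1.0000 - (3)·1.0000 - (-3.4)·1.0000) / (11.4) = -0.1404
  y = (5 - (2.5)·-0.1404 - (2)·1.0000 - (1)·1.0000) / (9.5) = 0.2475
  z = (8 - (0.7)·-0.1404 - (-3.7)·0.2475 - (1)·1.0000) / (6.4) = 1.2522
  w = (6 - (4)·-0.1404 - (1)·0.2475 - (4)·1.2522) / (-13) = -0.1004
Iteration 2:
  x = (0 - (2)·0.2475 - (3)·1.2522 - (-3.4)·-0.1004) / (11.4) = -0.4029
  y = (5 - (2.5)·-0.4029 - (2)·1.2522 - (1)·-0.1004) / (9.5) = 0.3793
  z = (8 - (0.7)·-0.4029 - (-3.7)·0.3793 - (1)·-0.1004) / (6.4) = 1.5290
  w = (6 - (4)·-0.4029 - (1)·0.3793 - (4)·1.5290) / (-13) = -0.0859
Change: (-0.2625, 0.1318, 0.2768, 0.0145) → max |·| = 0.2768

0.2768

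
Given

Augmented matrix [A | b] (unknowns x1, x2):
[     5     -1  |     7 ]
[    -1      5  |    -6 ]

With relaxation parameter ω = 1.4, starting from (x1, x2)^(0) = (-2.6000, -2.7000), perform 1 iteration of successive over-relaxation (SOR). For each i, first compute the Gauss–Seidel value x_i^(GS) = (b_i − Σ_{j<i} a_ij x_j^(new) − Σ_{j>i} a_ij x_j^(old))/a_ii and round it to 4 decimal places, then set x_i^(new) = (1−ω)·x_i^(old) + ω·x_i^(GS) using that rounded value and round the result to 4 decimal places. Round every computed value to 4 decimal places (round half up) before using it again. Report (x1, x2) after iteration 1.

(2.2440, 0.0283)

Iteration 1:
  x1: GS value = (7 - (-1)·-2.7000) / (5) = 0.8600;  x1 ← (1−ω)·-2.6000 + ω·0.8600 = 2.2440
  x2: GS value = (-6 - (-1)·2.2440) / (5) = -0.7512;  x2 ← (1−ω)·-2.7000 + ω·-0.7512 = 0.0283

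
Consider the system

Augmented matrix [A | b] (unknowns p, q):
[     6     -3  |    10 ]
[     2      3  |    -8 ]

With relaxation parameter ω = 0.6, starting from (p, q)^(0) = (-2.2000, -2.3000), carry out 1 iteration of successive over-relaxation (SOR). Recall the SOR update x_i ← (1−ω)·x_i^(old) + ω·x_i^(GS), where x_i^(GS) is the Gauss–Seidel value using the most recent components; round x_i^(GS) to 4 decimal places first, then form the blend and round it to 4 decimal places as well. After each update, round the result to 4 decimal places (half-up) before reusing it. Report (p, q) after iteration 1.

Iteration 1:
  p: GS value = (10 - (-3)·-2.3000) / (6) = 0.5167;  p ← (1−ω)·-2.2000 + ω·0.5167 = -0.5700
  q: GS value = (-8 - (2)·-0.5700) / (3) = -2.2867;  q ← (1−ω)·-2.3000 + ω·-2.2867 = -2.2920

(-0.5700, -2.2920)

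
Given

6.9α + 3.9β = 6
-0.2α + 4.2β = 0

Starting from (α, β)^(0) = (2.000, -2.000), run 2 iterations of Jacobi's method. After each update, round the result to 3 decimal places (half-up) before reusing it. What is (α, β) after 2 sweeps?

(0.816, 0.095)

Iteration 1:
  α = (6 - (3.9)·-2.000) / (6.9) = 2.000
  β = (0 - (-0.2)·2.000) / (4.2) = 0.095
Iteration 2:
  α = (6 - (3.9)·0.095) / (6.9) = 0.816
  β = (0 - (-0.2)·2.000) / (4.2) = 0.095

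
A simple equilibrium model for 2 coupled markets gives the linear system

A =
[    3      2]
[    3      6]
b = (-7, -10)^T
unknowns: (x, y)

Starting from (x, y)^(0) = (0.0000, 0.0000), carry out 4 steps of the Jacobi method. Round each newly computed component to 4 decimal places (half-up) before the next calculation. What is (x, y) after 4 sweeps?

(-1.6296, -0.6667)

Iteration 1:
  x = (-7 - (2)·0.0000) / (3) = -2.3333
  y = (-10 - (3)·0.0000) / (6) = -1.6667
Iteration 2:
  x = (-7 - (2)·-1.6667) / (3) = -1.2222
  y = (-10 - (3)·-2.3333) / (6) = -0.5000
Iteration 3:
  x = (-7 - (2)·-0.5000) / (3) = -2.0000
  y = (-10 - (3)·-1.2222) / (6) = -1.0556
Iteration 4:
  x = (-7 - (2)·-1.0556) / (3) = -1.6296
  y = (-10 - (3)·-2.0000) / (6) = -0.6667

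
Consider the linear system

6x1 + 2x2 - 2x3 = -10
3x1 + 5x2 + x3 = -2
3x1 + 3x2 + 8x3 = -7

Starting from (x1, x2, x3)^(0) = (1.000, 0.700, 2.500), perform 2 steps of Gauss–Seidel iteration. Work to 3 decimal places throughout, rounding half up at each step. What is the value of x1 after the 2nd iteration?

Iteration 1:
  x1 = (-10 - (2)·0.700 - (-2)·2.500) / (6) = -1.067
  x2 = (-2 - (3)·-1.067 - (1)·2.500) / (5) = -0.260
  x3 = (-7 - (3)·-1.067 - (3)·-0.260) / (8) = -0.377
Iteration 2:
  x1 = (-10 - (2)·-0.260 - (-2)·-0.377) / (6) = -1.706
  x2 = (-2 - (3)·-1.706 - (1)·-0.377) / (5) = 0.699
  x3 = (-7 - (3)·-1.706 - (3)·0.699) / (8) = -0.497

-1.706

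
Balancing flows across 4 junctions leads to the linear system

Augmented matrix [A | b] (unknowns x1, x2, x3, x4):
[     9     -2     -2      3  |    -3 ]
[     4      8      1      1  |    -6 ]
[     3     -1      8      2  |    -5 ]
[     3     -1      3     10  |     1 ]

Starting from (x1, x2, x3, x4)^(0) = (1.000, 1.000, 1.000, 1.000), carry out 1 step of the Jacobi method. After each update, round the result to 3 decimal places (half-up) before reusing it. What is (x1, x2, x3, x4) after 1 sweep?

(-0.222, -1.500, -1.125, -0.400)

Iteration 1:
  x1 = (-3 - (-2)·1.000 - (-2)·1.000 - (3)·1.000) / (9) = -0.222
  x2 = (-6 - (4)·1.000 - (1)·1.000 - (1)·1.000) / (8) = -1.500
  x3 = (-5 - (3)·1.000 - (-1)·1.000 - (2)·1.000) / (8) = -1.125
  x4 = (1 - (3)·1.000 - (-1)·1.000 - (3)·1.000) / (10) = -0.400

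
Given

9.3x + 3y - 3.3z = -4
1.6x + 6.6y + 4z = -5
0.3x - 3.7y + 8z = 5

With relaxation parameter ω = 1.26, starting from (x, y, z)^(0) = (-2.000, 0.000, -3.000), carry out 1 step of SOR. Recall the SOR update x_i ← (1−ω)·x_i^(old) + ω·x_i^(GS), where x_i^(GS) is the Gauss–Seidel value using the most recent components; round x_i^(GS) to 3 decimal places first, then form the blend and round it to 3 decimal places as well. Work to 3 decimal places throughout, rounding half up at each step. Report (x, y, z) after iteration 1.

Iteration 1:
  x: GS value = (-4 - (3)·0.000 - (-3.3)·-3.000) / (9.3) = -1.495;  x ← (1−ω)·-2.000 + ω·-1.495 = -1.364
  y: GS value = (-5 - (1.6)·-1.364 - (4)·-3.000) / (6.6) = 1.391;  y ← (1−ω)·0.000 + ω·1.391 = 1.753
  z: GS value = (5 - (0.3)·-1.364 - (-3.7)·1.753) / (8) = 1.487;  z ← (1−ω)·-3.000 + ω·1.487 = 2.654

(-1.364, 1.753, 2.654)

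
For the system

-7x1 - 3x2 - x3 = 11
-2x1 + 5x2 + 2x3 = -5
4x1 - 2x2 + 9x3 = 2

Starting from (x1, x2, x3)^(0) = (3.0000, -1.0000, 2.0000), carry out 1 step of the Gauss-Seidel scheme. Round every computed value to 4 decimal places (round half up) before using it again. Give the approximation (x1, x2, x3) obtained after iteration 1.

(-1.4286, -2.3714, 0.3302)

Iteration 1:
  x1 = (11 - (-3)·-1.0000 - (-1)·2.0000) / (-7) = -1.4286
  x2 = (-5 - (-2)·-1.4286 - (2)·2.0000) / (5) = -2.3714
  x3 = (2 - (4)·-1.4286 - (-2)·-2.3714) / (9) = 0.3302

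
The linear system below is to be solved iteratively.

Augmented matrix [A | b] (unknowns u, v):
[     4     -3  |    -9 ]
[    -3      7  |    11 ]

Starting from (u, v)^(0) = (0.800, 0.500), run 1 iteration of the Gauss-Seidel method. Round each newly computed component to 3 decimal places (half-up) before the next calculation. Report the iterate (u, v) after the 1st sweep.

Iteration 1:
  u = (-9 - (-3)·0.500) / (4) = -1.875
  v = (11 - (-3)·-1.875) / (7) = 0.768

(-1.875, 0.768)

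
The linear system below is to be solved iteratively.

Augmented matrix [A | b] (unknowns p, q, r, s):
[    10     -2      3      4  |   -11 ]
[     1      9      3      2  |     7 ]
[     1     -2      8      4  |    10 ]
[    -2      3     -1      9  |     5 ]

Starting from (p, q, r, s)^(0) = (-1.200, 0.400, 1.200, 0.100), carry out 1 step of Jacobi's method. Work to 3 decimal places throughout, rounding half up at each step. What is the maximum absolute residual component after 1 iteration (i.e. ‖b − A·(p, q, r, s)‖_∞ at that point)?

Iteration 1:
  p = (-11 - (-2)·0.400 - (3)·1.200 - (4)·0.100) / (10) = -1.420
  q = (7 - (1)·-1.200 - (3)·1.200 - (2)·0.100) / (9) = 0.489
  r = (10 - (1)·-1.200 - (-2)·0.400 - (4)·0.100) / (8) = 1.450
  s = (5 - (-2)·-1.200 - (3)·0.400 - (-1)·1.200) / (9) = 0.289
Residual b − A·x = (-1.328, -0.909, -0.358, -0.458); ∞-norm = 1.328

1.328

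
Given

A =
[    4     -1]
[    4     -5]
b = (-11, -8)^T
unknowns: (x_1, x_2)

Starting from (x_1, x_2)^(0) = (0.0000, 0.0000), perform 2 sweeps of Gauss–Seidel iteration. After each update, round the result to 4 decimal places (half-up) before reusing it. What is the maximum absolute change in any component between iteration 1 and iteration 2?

Iteration 1:
  x_1 = (-11 - (-1)·0.0000) / (4) = -2.7500
  x_2 = (-8 - (4)·-2.7500) / (-5) = -0.6000
Iteration 2:
  x_1 = (-11 - (-1)·-0.6000) / (4) = -2.9000
  x_2 = (-8 - (4)·-2.9000) / (-5) = -0.7200
Change: (-0.1500, -0.1200) → max |·| = 0.1500

0.1500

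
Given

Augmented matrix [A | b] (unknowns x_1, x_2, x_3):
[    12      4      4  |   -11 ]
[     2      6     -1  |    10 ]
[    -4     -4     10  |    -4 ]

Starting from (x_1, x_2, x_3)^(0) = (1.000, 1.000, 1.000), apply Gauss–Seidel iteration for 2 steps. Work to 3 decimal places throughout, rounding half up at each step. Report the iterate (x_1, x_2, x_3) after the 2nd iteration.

Iteration 1:
  x_1 = (-11 - (4)·1.000 - (4)·1.000) / (12) = -1.583
  x_2 = (10 - (2)·-1.583 - (-1)·1.000) / (6) = 2.361
  x_3 = (-4 - (-4)·-1.583 - (-4)·2.361) / (10) = -0.089
Iteration 2:
  x_1 = (-11 - (4)·2.361 - (4)·-0.089) / (12) = -1.674
  x_2 = (10 - (2)·-1.674 - (-1)·-0.089) / (6) = 2.210
  x_3 = (-4 - (-4)·-1.674 - (-4)·2.210) / (10) = -0.186

(-1.674, 2.210, -0.186)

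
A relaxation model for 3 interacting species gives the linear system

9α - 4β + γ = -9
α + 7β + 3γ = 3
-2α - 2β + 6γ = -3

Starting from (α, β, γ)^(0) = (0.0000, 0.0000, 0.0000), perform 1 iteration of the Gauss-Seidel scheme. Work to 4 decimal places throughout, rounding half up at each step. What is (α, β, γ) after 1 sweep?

(-1.0000, 0.5714, -0.6429)

Iteration 1:
  α = (-9 - (-4)·0.0000 - (1)·0.0000) / (9) = -1.0000
  β = (3 - (1)·-1.0000 - (3)·0.0000) / (7) = 0.5714
  γ = (-3 - (-2)·-1.0000 - (-2)·0.5714) / (6) = -0.6429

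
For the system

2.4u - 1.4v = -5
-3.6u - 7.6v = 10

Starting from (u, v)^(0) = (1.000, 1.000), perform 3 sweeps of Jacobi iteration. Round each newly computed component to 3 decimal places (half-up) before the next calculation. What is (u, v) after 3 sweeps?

(-2.436, 0.165)

Iteration 1:
  u = (-5 - (-1.4)·1.000) / (2.4) = -1.500
  v = (10 - (-3.6)·1.000) / (-7.6) = -1.789
Iteration 2:
  u = (-5 - (-1.4)·-1.789) / (2.4) = -3.127
  v = (10 - (-3.6)·-1.500) / (-7.6) = -0.605
Iteration 3:
  u = (-5 - (-1.4)·-0.605) / (2.4) = -2.436
  v = (10 - (-3.6)·-3.127) / (-7.6) = 0.165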